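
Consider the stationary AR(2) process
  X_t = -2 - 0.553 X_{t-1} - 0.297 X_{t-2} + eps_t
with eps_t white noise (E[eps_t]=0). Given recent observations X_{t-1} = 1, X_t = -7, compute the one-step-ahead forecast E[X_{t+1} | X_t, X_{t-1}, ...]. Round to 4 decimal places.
E[X_{t+1} \mid \mathcal F_t] = 1.5740

For an AR(p) model X_t = c + sum_i phi_i X_{t-i} + eps_t, the
one-step-ahead conditional mean is
  E[X_{t+1} | X_t, ...] = c + sum_i phi_i X_{t+1-i}.
Substitute known values:
  E[X_{t+1} | ...] = -2 + (-0.553) * (-7) + (-0.297) * (1)
                   = 1.5740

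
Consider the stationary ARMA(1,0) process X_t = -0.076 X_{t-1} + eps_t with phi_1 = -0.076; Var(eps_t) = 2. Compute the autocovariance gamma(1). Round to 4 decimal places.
\gamma(1) = -0.1529

Multiply the model equation by X_{t-k} and take expectations. With theta_0 = psi_0 = 1 and psi_j the MA(infinity) weights, this gives
  gamma(k) - sum_i phi_i gamma(k-i) = c_k,
  c_k = sigma^2 * sum_{j=k..q} theta_j psi_{j-k}   (c_k = 0 for k > q),
using gamma(-m) = gamma(m).
Pure AR (q = 0): c_0 = sigma^2 = 2, c_k = 0 for k >= 1.
Equations for k = 0 and k = 1 (AR order 1):
  gamma(0) = phi_1 gamma(1) + c_0
  gamma(1) = phi_1 gamma(0) + c_1
Substituting the second into the first: gamma(0) (1 - phi_1^2) = c_0 + phi_1 c_1, so
  gamma(0) = c_0 / (1 - phi_1^2) = 2 / (1 - (-0.076)^2) = 2 / 0.994224 = 2.011619.
  gamma(1) = phi_1 gamma(0) = (-0.076)(2.011619) = -0.152883.
Therefore gamma(1) = -0.1529 (to 4 decimal places).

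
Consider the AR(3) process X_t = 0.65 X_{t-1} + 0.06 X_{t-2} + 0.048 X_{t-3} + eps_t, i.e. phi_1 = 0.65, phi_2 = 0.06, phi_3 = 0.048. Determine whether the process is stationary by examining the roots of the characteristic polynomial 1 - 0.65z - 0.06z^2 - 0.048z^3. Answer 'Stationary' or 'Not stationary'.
\text{Stationary}

The AR(p) characteristic polynomial is P(z) = 1 - 0.65z - 0.06z^2 - 0.048z^3.
Stationarity requires all roots to lie outside the unit circle, i.e. |z| > 1 for every root.
Degree 3: look for a simple real root z0 first, then factor out (1 - z/z0) and solve the remaining quadratic.
Testing z0 = 1.25: P(1.25) = 1 + (-0.65)(1.25) + (-0.06)(1.25)^2 + (-0.048)(1.25)^3
  = 1 + (-0.8125) + (-0.09375) + (-0.09375) = 0.  So z_0 = 1.25 is a root, |z_0| = 1.25.
Divide out the factor (1 - 0.8 z) = (1 - z/z0) (since 1/z0 = 0.8):
  P(z) = (1 - 0.8 z)(1 + (0.15) z + (0.06) z^2)
  [check: z-coef 0.15 - (0.8) = -0.65; z^2-coef 0.06 - (0.8)(0.15) = -0.06; z^3-coef -(0.8)(0.06) = -0.048.]
Remaining roots from the quadratic factor 1 + (0.15) z + (0.06) z^2:
  Set 1 + (0.15) z + (0.06) z^2 = 0, i.e. a z^2 + b z + c = 0 with a = 0.06, b = 0.15, c = 1.
  Discriminant D = b^2 - 4ac = (0.15)^2 - 4*(0.06)*1 = 0.0225 - (0.24) = -0.2175.
  D < 0, so the roots are the complex-conjugate pair z = (-b +/- i sqrt(-D)) / (2a) = -1.25 +/- 3.8864i.
  For a conjugate pair |z|^2 = z * conj(z) = (product of roots) = c/a = 1/(0.06) = 16.666667, so |z| = sqrt(16.666667) = 4.0825 for both roots.
Moduli of all roots: 1.2500, 4.0825, 4.0825.
All moduli strictly greater than 1? Yes.
Verdict: Stationary.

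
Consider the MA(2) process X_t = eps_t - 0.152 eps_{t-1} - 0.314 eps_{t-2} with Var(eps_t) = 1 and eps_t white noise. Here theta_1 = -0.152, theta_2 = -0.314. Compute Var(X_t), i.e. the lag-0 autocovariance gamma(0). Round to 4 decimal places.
\gamma(0) = 1.1217

For an MA(q) process X_t = eps_t + sum_i theta_i eps_{t-i} with
Var(eps_t) = sigma^2, the variance is
  gamma(0) = sigma^2 * (1 + sum_i theta_i^2).
  sum_i theta_i^2 = (-0.152)^2 + (-0.314)^2 = 0.023104 + 0.098596 = 0.1217.
  gamma(0) = 1 * (1 + 0.1217) = 1 * 1.1217 = 1.1217.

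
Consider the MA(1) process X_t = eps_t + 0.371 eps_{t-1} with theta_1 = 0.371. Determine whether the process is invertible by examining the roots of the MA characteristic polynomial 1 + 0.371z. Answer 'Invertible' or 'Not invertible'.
\text{Invertible}

The MA(q) characteristic polynomial is P(z) = 1 + 0.371z.
Invertibility requires all roots to lie outside the unit circle, i.e. |z| > 1 for every root.
This is linear in z: 1 + (0.371) z = 0  =>  z = -1/(0.371) = -2.695418,  |z| = 2.695418.
Moduli of all roots: 2.6954.
All moduli strictly greater than 1? Yes.
Verdict: Invertible.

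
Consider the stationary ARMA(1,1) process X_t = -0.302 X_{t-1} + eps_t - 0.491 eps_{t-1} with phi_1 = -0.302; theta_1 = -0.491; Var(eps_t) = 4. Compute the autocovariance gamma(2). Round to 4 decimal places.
\gamma(2) = 1.2104

Multiply the model equation by X_{t-k} and take expectations. With theta_0 = psi_0 = 1 and psi_j the MA(infinity) weights, this gives
  gamma(k) - sum_i phi_i gamma(k-i) = c_k,
  c_k = sigma^2 * sum_{j=k..q} theta_j psi_{j-k}   (c_k = 0 for k > q),
using gamma(-m) = gamma(m).
psi-weights needed (psi_j = theta_j + sum_i phi_i psi_{j-i}):
  psi_1 = theta_1 + phi_1 = -0.491 + (-0.302) = -0.793
Right-hand sides:
  c_0 = sigma^2 (1 + theta_1 psi_1) = 4 * (1 + (-0.491)(-0.793)) = 4 * 1.389363 = 5.557452
  c_1 = sigma^2 theta_1 = 4 * (-0.491) = -1.964
  c_2 = 0
Equations for k = 0 and k = 1 (AR order 1):
  gamma(0) = phi_1 gamma(1) + c_0
  gamma(1) = phi_1 gamma(0) + c_1
Substituting the second into the first: gamma(0) (1 - phi_1^2) = c_0 + phi_1 c_1, so
  gamma(0) = (c_0 + phi_1 c_1) / (1 - phi_1^2) = (5.557452 + (-0.302)(-1.964)) / (1 - (-0.302)^2) = 6.15058 / 0.908796 = 6.767833.
  gamma(1) = phi_1 gamma(0) + c_1 = (-0.302)(6.767833) + (-1.964) = -4.007886.
For k = 2 (> q): gamma(2) = phi_1 gamma(1) = (-0.302)(-4.007886) = 1.210381.
Therefore gamma(2) = 1.2104 (to 4 decimal places).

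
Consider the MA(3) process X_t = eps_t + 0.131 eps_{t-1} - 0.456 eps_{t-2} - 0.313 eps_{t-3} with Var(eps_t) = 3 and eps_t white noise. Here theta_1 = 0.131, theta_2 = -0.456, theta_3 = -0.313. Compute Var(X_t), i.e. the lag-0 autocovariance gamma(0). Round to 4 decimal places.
\gamma(0) = 3.9692

For an MA(q) process X_t = eps_t + sum_i theta_i eps_{t-i} with
Var(eps_t) = sigma^2, the variance is
  gamma(0) = sigma^2 * (1 + sum_i theta_i^2).
  sum_i theta_i^2 = (0.131)^2 + (-0.456)^2 + (-0.313)^2 = 0.017161 + 0.207936 + 0.097969 = 0.323066.
  gamma(0) = 3 * (1 + 0.323066) = 3 * 1.323066 = 3.969198, which rounds to 3.9692.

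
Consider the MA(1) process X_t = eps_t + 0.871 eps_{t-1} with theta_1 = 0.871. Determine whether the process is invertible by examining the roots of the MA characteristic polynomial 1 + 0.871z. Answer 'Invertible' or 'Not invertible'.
\text{Invertible}

The MA(q) characteristic polynomial is P(z) = 1 + 0.871z.
Invertibility requires all roots to lie outside the unit circle, i.e. |z| > 1 for every root.
This is linear in z: 1 + (0.871) z = 0  =>  z = -1/(0.871) = -1.148106,  |z| = 1.148106.
Moduli of all roots: 1.1481.
All moduli strictly greater than 1? Yes.
Verdict: Invertible.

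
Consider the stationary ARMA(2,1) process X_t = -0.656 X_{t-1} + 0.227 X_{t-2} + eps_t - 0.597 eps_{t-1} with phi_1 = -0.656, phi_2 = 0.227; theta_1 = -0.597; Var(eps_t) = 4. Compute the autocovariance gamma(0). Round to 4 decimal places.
\gamma(0) = 35.7164

Multiply the model equation by X_{t-k} and take expectations. With theta_0 = psi_0 = 1 and psi_j the MA(infinity) weights, this gives
  gamma(k) - sum_i phi_i gamma(k-i) = c_k,
  c_k = sigma^2 * sum_{j=k..q} theta_j psi_{j-k}   (c_k = 0 for k > q),
using gamma(-m) = gamma(m).
psi-weights needed (psi_j = theta_j + sum_i phi_i psi_{j-i}):
  psi_1 = theta_1 + phi_1 = -0.597 + (-0.656) = -1.253
Right-hand sides:
  c_0 = sigma^2 (1 + theta_1 psi_1) = 4 * (1 + (-0.597)(-1.253)) = 4 * 1.748041 = 6.992164
  c_1 = sigma^2 theta_1 = 4 * (-0.597) = -2.388
  c_2 = 0
Equations for k = 0, 1, 2 (AR order 2, c_2 = 0):
  (E0) gamma(0) = phi_1 gamma(1) + phi_2 gamma(2) + c_0
  (E1) gamma(1) = phi_1 gamma(0) + phi_2 gamma(1) + c_1
  (E2) gamma(2) = phi_1 gamma(1) + phi_2 gamma(0)
From (E1): gamma(1) = A gamma(0) + B with
  A = phi_1 / (1 - phi_2) = -0.656 / 0.773 = -0.848642,   B = c_1 / (1 - phi_2) = -2.388 / 0.773 = -3.089263.
Insert (E2) into (E0): gamma(0) (1 - phi_2^2) = phi_1 (1 + phi_2) gamma(1) + c_0.
  phi_1 (1 + phi_2) = (-0.656)(1.227) = -0.804912,   1 - phi_2^2 = 0.948471.
Replace gamma(1) by A gamma(0) + B and collect gamma(0):
  gamma(0) [0.948471 - (-0.804912)(-0.848642)] = (-0.804912)(-3.089263) + 6.992164
  gamma(0) * 0.265389 = 9.478749
  gamma(0) = 9.478749 / 0.265389 = 35.716414.
Therefore gamma(0) = 35.7164 (to 4 decimal places).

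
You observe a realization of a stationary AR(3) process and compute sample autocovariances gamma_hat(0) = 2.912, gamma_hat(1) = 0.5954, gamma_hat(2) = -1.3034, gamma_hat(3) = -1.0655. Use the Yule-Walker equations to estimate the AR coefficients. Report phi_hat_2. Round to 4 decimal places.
\hat\phi_{2} = -0.4570

The Yule-Walker equations for an AR(p) process read, in matrix form,
  Gamma_p phi = r_p,   with   (Gamma_p)_{ij} = gamma(|i - j|),
                       (r_p)_i = gamma(i),   i,j = 1..p.
Substitute the sample gammas (Toeplitz matrix and right-hand side of size 3):
  Gamma_p = [[2.912, 0.5954, -1.3034], [0.5954, 2.912, 0.5954], [-1.3034, 0.5954, 2.912]]
  r_p     = [0.5954, -1.3034, -1.0655]
Written out (R1..R3):
  (R1) 2.912 phi_1 + 0.5954 phi_2 - 1.3034 phi_3 = 0.5954
  (R2) 0.5954 phi_1 + 2.912 phi_2 + 0.5954 phi_3 = -1.3034
  (R3) -1.3034 phi_1 + 0.5954 phi_2 + 2.912 phi_3 = -1.0655
Gaussian elimination:
  R2 <- R2 - (0.5954/2.912) R1 = R2 - (0.204464) R1:  2.790262 phi_2 + 0.861899 phi_3 = -1.425138
  R3 <- R3 - (-1.3034/2.912) R1 = R3 - (-0.447596) R1:  0.861899 phi_2 + 2.328603 phi_3 = -0.799001
  R3 <- R3 - (0.861899/2.790262) R2 = R3 - (0.308895) R2:  2.062367 phi_3 = -0.358783
Back-substitution:
  phi_hat_3 = -0.358783 / 2.062367 = -0.173967
  phi_hat_2 = (-1.425138 - (0.861899)(-0.173967)) / 2.790262 = -0.457017
  phi_hat_1 = (0.5954 - (0.5954)(-0.457017) - (-1.3034)(-0.173967)) / 2.912 = 0.220041
So phi_hat = [0.2200, -0.4570, -0.1740].
Therefore phi_hat_2 = -0.4570.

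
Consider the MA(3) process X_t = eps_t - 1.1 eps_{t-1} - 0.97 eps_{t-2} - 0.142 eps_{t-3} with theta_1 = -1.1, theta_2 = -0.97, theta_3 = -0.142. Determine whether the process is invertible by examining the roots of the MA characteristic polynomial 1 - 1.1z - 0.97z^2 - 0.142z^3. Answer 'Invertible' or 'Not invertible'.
\text{Not invertible}

The MA(q) characteristic polynomial is P(z) = 1 - 1.1z - 0.97z^2 - 0.142z^3.
Invertibility requires all roots to lie outside the unit circle, i.e. |z| > 1 for every root.
Degree 3: look for a simple real root z0 first, then factor out (1 - z/z0) and solve the remaining quadratic.
Testing z0 = -5: P(-5) = 1 + (-1.1)(-5) + (-0.97)(-5)^2 + (-0.142)(-5)^3
  = 1 + (5.5) + (-24.25) + (17.75) = 0.  So z_0 = -5 is a root, |z_0| = 5.
Divide out the factor (1 + 0.2 z) = (1 - z/z0) (since 1/z0 = -0.2):
  P(z) = (1 + 0.2 z)(1 + (-1.3) z + (-0.71) z^2)
  [check: z-coef -1.3 - (-0.2) = -1.1; z^2-coef -0.71 - (-0.2)(-1.3) = -0.97; z^3-coef -(-0.2)(-0.71) = -0.142.]
Remaining roots from the quadratic factor 1 + (-1.3) z + (-0.71) z^2:
  Set 1 + (-1.3) z + (-0.71) z^2 = 0, i.e. a z^2 + b z + c = 0 with a = -0.71, b = -1.3, c = 1.
  Discriminant D = b^2 - 4ac = (-1.3)^2 - 4*(-0.71)*1 = 1.69 - (-2.84) = 4.53.
  D >= 0, so the roots are real: z = (-b +/- sqrt(D)) / (2a) = (1.3 +/- 2.12838) / (-1.42).
    z_1 = (1.3 + 2.12838) / (-1.42) = -2.4144,   |z_1| = 2.4144.
    z_2 = (1.3 - 2.12838) / (-1.42) = 0.5834,   |z_2| = 0.5834.
Moduli of all roots: 5.0000, 2.4144, 0.5834.
All moduli strictly greater than 1? No.
Verdict: Not invertible.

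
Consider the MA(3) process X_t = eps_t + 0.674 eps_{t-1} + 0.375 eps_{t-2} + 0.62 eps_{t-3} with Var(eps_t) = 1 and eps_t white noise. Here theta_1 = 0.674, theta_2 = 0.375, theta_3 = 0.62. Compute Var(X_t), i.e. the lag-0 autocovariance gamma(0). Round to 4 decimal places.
\gamma(0) = 1.9793

For an MA(q) process X_t = eps_t + sum_i theta_i eps_{t-i} with
Var(eps_t) = sigma^2, the variance is
  gamma(0) = sigma^2 * (1 + sum_i theta_i^2).
  sum_i theta_i^2 = (0.674)^2 + (0.375)^2 + (0.62)^2 = 0.454276 + 0.140625 + 0.3844 = 0.979301.
  gamma(0) = 1 * (1 + 0.979301) = 1 * 1.979301 = 1.979301, which rounds to 1.9793.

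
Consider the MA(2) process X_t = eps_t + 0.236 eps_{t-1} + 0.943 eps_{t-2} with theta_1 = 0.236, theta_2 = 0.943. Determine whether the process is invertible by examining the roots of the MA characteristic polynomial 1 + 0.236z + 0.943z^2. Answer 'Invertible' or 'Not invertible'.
\text{Invertible}

The MA(q) characteristic polynomial is P(z) = 1 + 0.236z + 0.943z^2.
Invertibility requires all roots to lie outside the unit circle, i.e. |z| > 1 for every root.
Set 1 + (0.236) z + (0.943) z^2 = 0, i.e. a z^2 + b z + c = 0 with a = 0.943, b = 0.236, c = 1.
Discriminant D = b^2 - 4ac = (0.236)^2 - 4*(0.943)*1 = 0.055696 - (3.772) = -3.716304.
D < 0, so the roots are the complex-conjugate pair z = (-b +/- i sqrt(-D)) / (2a) = -0.1251 +/- 1.0221i.
For a conjugate pair |z|^2 = z * conj(z) = (product of roots) = c/a = 1/(0.943) = 1.060445, so |z| = sqrt(1.060445) = 1.0298 for both roots.
Moduli of all roots: 1.0298, 1.0298.
All moduli strictly greater than 1? Yes.
Verdict: Invertible.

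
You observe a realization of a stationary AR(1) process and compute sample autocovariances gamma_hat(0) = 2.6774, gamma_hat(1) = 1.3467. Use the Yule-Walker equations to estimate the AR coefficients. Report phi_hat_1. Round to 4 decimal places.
\hat\phi_{1} = 0.5030

The Yule-Walker equations for an AR(p) process read, in matrix form,
  Gamma_p phi = r_p,   with   (Gamma_p)_{ij} = gamma(|i - j|),
                       (r_p)_i = gamma(i),   i,j = 1..p.
Substitute the sample gammas (Toeplitz matrix and right-hand side of size 1):
  Gamma_p = [[2.6774]]
  r_p     = [1.3467]
With p = 1 this is the single equation gamma(0) phi_1 = gamma(1):
  phi_hat_1 = gamma(1) / gamma(0) = 1.3467 / 2.6774 = 0.5030.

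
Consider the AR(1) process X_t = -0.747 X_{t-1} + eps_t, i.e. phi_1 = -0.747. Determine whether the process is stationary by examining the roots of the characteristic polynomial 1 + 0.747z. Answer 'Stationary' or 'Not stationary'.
\text{Stationary}

The AR(p) characteristic polynomial is P(z) = 1 + 0.747z.
Stationarity requires all roots to lie outside the unit circle, i.e. |z| > 1 for every root.
This is linear in z: 1 + (0.747) z = 0  =>  z = -1/(0.747) = -1.338688,  |z| = 1.338688.
Moduli of all roots: 1.3387.
All moduli strictly greater than 1? Yes.
Verdict: Stationary.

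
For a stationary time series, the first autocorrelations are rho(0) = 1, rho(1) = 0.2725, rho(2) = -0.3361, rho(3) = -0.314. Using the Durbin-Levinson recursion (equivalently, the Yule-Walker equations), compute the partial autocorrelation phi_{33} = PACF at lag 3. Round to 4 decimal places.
\phi_{33} = -0.0820

The PACF at lag k is phi_{kk}, the last component of the solution
to the Yule-Walker system G_k phi = r_k where
  (G_k)_{ij} = rho(|i - j|), (r_k)_i = rho(i), i,j = 1..k.
Equivalently, Durbin-Levinson gives phi_{kk} iteratively:
  phi_{11} = rho(1)
  phi_{kk} = [rho(k) - sum_{j=1..k-1} phi_{k-1,j} rho(k-j)]
            / [1 - sum_{j=1..k-1} phi_{k-1,j} rho(j)],
  phi_{k,j} = phi_{k-1,j} - phi_{kk} phi_{k-1,k-j},  j = 1..k-1.
Step k = 1:
  phi_11 = rho(1) = 0.2725.
Step k = 2:
  phi_22 = [rho(2) - phi_11 rho(1)] / [1 - phi_11 rho(1)] = [-0.3361 - (0.2725)(0.2725)] / [1 - (0.2725)(0.2725)]
         = -0.41035625 / 0.92574375 = -0.443272.
  Update: phi_21 = phi_11 - phi_22 phi_11 = 0.2725 - (-0.443272)(0.2725) = 0.393292.
Step k = 3:
  phi_33 = [rho(3) - phi_21 rho(2) - phi_22 rho(1)] / [1 - phi_21 rho(1) - phi_22 rho(2)]
    numerator   = -0.314 - (0.393292)(-0.3361) - (-0.443272)(0.2725) = -0.06102308
    denominator = 1 - (0.393292)(0.2725) - (-0.443272)(-0.3361) = 0.74384433
  phi_33 = -0.06102308 / 0.74384433 = -0.082.
Therefore phi_{33} = -0.0820.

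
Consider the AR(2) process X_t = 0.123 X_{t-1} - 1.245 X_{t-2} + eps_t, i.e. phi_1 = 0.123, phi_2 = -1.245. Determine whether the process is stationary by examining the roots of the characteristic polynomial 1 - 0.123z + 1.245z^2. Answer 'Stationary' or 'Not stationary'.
\text{Not stationary}

The AR(p) characteristic polynomial is P(z) = 1 - 0.123z + 1.245z^2.
Stationarity requires all roots to lie outside the unit circle, i.e. |z| > 1 for every root.
Set 1 + (-0.123) z + (1.245) z^2 = 0, i.e. a z^2 + b z + c = 0 with a = 1.245, b = -0.123, c = 1.
Discriminant D = b^2 - 4ac = (-0.123)^2 - 4*(1.245)*1 = 0.015129 - (4.98) = -4.964871.
D < 0, so the roots are the complex-conjugate pair z = (-b +/- i sqrt(-D)) / (2a) = 0.0494 +/- 0.8949i.
For a conjugate pair |z|^2 = z * conj(z) = (product of roots) = c/a = 1/(1.245) = 0.803213, so |z| = sqrt(0.803213) = 0.8962 for both roots.
Moduli of all roots: 0.8962, 0.8962.
All moduli strictly greater than 1? No.
Verdict: Not stationary.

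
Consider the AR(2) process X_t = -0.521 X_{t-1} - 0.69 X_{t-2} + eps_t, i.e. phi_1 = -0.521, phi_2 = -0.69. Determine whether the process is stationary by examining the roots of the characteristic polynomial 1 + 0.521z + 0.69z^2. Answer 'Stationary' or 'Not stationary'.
\text{Stationary}

The AR(p) characteristic polynomial is P(z) = 1 + 0.521z + 0.69z^2.
Stationarity requires all roots to lie outside the unit circle, i.e. |z| > 1 for every root.
Set 1 + (0.521) z + (0.69) z^2 = 0, i.e. a z^2 + b z + c = 0 with a = 0.69, b = 0.521, c = 1.
Discriminant D = b^2 - 4ac = (0.521)^2 - 4*(0.69)*1 = 0.271441 - (2.76) = -2.488559.
D < 0, so the roots are the complex-conjugate pair z = (-b +/- i sqrt(-D)) / (2a) = -0.3775 +/- 1.1431i.
For a conjugate pair |z|^2 = z * conj(z) = (product of roots) = c/a = 1/(0.69) = 1.449275, so |z| = sqrt(1.449275) = 1.2039 for both roots.
Moduli of all roots: 1.2039, 1.2039.
All moduli strictly greater than 1? Yes.
Verdict: Stationary.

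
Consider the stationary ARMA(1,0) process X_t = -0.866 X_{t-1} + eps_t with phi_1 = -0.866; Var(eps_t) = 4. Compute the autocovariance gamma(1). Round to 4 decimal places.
\gamma(1) = -13.8536

Multiply the model equation by X_{t-k} and take expectations. With theta_0 = psi_0 = 1 and psi_j the MA(infinity) weights, this gives
  gamma(k) - sum_i phi_i gamma(k-i) = c_k,
  c_k = sigma^2 * sum_{j=k..q} theta_j psi_{j-k}   (c_k = 0 for k > q),
using gamma(-m) = gamma(m).
Pure AR (q = 0): c_0 = sigma^2 = 4, c_k = 0 for k >= 1.
Equations for k = 0 and k = 1 (AR order 1):
  gamma(0) = phi_1 gamma(1) + c_0
  gamma(1) = phi_1 gamma(0) + c_1
Substituting the second into the first: gamma(0) (1 - phi_1^2) = c_0 + phi_1 c_1, so
  gamma(0) = c_0 / (1 - phi_1^2) = 4 / (1 - (-0.866)^2) = 4 / 0.250044 = 15.997184.
  gamma(1) = phi_1 gamma(0) = (-0.866)(15.997184) = -13.853562.
Therefore gamma(1) = -13.8536 (to 4 decimal places).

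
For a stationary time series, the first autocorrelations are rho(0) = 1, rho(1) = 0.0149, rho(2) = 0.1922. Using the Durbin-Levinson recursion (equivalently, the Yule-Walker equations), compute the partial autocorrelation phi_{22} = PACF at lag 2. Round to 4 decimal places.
\phi_{22} = 0.1920

The PACF at lag k is phi_{kk}, the last component of the solution
to the Yule-Walker system G_k phi = r_k where
  (G_k)_{ij} = rho(|i - j|), (r_k)_i = rho(i), i,j = 1..k.
Equivalently, Durbin-Levinson gives phi_{kk} iteratively:
  phi_{11} = rho(1)
  phi_{kk} = [rho(k) - sum_{j=1..k-1} phi_{k-1,j} rho(k-j)]
            / [1 - sum_{j=1..k-1} phi_{k-1,j} rho(j)],
  phi_{k,j} = phi_{k-1,j} - phi_{kk} phi_{k-1,k-j},  j = 1..k-1.
Step k = 1:
  phi_11 = rho(1) = 0.0149.
Step k = 2:
  phi_22 = [rho(2) - phi_11 rho(1)] / [1 - phi_11 rho(1)] = [0.1922 - (0.0149)(0.0149)] / [1 - (0.0149)(0.0149)]
         = 0.19197799 / 0.99977799 = 0.192.
Therefore phi_{22} = 0.1920.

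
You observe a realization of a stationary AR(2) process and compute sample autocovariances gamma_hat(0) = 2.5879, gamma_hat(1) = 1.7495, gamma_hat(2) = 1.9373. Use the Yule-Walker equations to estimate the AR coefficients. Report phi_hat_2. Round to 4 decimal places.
\hat\phi_{2} = 0.5370

The Yule-Walker equations for an AR(p) process read, in matrix form,
  Gamma_p phi = r_p,   with   (Gamma_p)_{ij} = gamma(|i - j|),
                       (r_p)_i = gamma(i),   i,j = 1..p.
Substitute the sample gammas (Toeplitz matrix and right-hand side of size 2):
  Gamma_p = [[2.5879, 1.7495], [1.7495, 2.5879]]
  r_p     = [1.7495, 1.9373]
Written out:
  2.5879 phi_1 + 1.7495 phi_2 = 1.7495
  1.7495 phi_1 + 2.5879 phi_2 = 1.9373
Solve by Cramer's rule:
  det = gamma(0)^2 - gamma(1)^2 = (2.5879)^2 - (1.7495)^2 = 6.69722641 - 3.06075025 = 3.63647616
  phi_hat_1 = [gamma(1) gamma(0) - gamma(1) gamma(2)] / det = [(1.7495)(2.5879) - (1.7495)(1.9373)] / 3.63647616 = 1.1382247 / 3.63647616 = 0.313
  phi_hat_2 = [gamma(0) gamma(2) - gamma(1)^2] / det = [(2.5879)(1.9373) - (1.7495)^2] / 3.63647616 = 1.95278842 / 3.63647616 = 0.537
So phi_hat = [0.3130, 0.5370].
Therefore phi_hat_2 = 0.5370.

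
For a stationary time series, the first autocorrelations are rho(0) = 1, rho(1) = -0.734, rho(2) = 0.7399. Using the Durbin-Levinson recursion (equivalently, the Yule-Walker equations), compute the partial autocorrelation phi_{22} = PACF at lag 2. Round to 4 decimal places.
\phi_{22} = 0.4361

The PACF at lag k is phi_{kk}, the last component of the solution
to the Yule-Walker system G_k phi = r_k where
  (G_k)_{ij} = rho(|i - j|), (r_k)_i = rho(i), i,j = 1..k.
Equivalently, Durbin-Levinson gives phi_{kk} iteratively:
  phi_{11} = rho(1)
  phi_{kk} = [rho(k) - sum_{j=1..k-1} phi_{k-1,j} rho(k-j)]
            / [1 - sum_{j=1..k-1} phi_{k-1,j} rho(j)],
  phi_{k,j} = phi_{k-1,j} - phi_{kk} phi_{k-1,k-j},  j = 1..k-1.
Step k = 1:
  phi_11 = rho(1) = -0.734.
Step k = 2:
  phi_22 = [rho(2) - phi_11 rho(1)] / [1 - phi_11 rho(1)] = [0.7399 - (-0.734)(-0.734)] / [1 - (-0.734)(-0.734)]
         = 0.201144 / 0.461244 = 0.4361.
Therefore phi_{22} = 0.4361.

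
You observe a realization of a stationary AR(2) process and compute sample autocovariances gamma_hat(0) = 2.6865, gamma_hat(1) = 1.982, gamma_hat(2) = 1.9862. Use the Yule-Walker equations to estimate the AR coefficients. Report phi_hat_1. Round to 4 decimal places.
\hat\phi_{1} = 0.4220

The Yule-Walker equations for an AR(p) process read, in matrix form,
  Gamma_p phi = r_p,   with   (Gamma_p)_{ij} = gamma(|i - j|),
                       (r_p)_i = gamma(i),   i,j = 1..p.
Substitute the sample gammas (Toeplitz matrix and right-hand side of size 2):
  Gamma_p = [[2.6865, 1.982], [1.982, 2.6865]]
  r_p     = [1.982, 1.9862]
Written out:
  2.6865 phi_1 + 1.982 phi_2 = 1.982
  1.982 phi_1 + 2.6865 phi_2 = 1.9862
Solve by Cramer's rule:
  det = gamma(0)^2 - gamma(1)^2 = (2.6865)^2 - (1.982)^2 = 7.21728225 - 3.928324 = 3.28895825
  phi_hat_1 = [gamma(1) gamma(0) - gamma(1) gamma(2)] / det = [(1.982)(2.6865) - (1.982)(1.9862)] / 3.28895825 = 1.3879946 / 3.28895825 = 0.422
  phi_hat_2 = [gamma(0) gamma(2) - gamma(1)^2] / det = [(2.6865)(1.9862) - (1.982)^2] / 3.28895825 = 1.4076023 / 3.28895825 = 0.428
So phi_hat = [0.4220, 0.4280].
Therefore phi_hat_1 = 0.4220.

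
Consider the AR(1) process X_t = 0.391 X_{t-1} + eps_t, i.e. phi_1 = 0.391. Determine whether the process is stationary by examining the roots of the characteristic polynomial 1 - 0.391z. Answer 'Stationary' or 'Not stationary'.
\text{Stationary}

The AR(p) characteristic polynomial is P(z) = 1 - 0.391z.
Stationarity requires all roots to lie outside the unit circle, i.e. |z| > 1 for every root.
This is linear in z: 1 + (-0.391) z = 0  =>  z = -1/(-0.391) = 2.557545,  |z| = 2.557545.
Moduli of all roots: 2.5575.
All moduli strictly greater than 1? Yes.
Verdict: Stationary.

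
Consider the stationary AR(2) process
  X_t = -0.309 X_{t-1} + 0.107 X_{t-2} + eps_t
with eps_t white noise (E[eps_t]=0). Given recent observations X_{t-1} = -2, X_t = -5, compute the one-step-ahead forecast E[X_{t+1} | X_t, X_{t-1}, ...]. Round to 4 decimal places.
E[X_{t+1} \mid \mathcal F_t] = 1.3310

For an AR(p) model X_t = c + sum_i phi_i X_{t-i} + eps_t, the
one-step-ahead conditional mean is
  E[X_{t+1} | X_t, ...] = c + sum_i phi_i X_{t+1-i}.
Substitute known values:
  E[X_{t+1} | ...] = (-0.309) * (-5) + (0.107) * (-2)
                   = 1.3310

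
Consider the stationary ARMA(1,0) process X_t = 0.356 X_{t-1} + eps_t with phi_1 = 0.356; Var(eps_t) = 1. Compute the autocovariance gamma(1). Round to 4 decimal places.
\gamma(1) = 0.4077

Multiply the model equation by X_{t-k} and take expectations. With theta_0 = psi_0 = 1 and psi_j the MA(infinity) weights, this gives
  gamma(k) - sum_i phi_i gamma(k-i) = c_k,
  c_k = sigma^2 * sum_{j=k..q} theta_j psi_{j-k}   (c_k = 0 for k > q),
using gamma(-m) = gamma(m).
Pure AR (q = 0): c_0 = sigma^2 = 1, c_k = 0 for k >= 1.
Equations for k = 0 and k = 1 (AR order 1):
  gamma(0) = phi_1 gamma(1) + c_0
  gamma(1) = phi_1 gamma(0) + c_1
Substituting the second into the first: gamma(0) (1 - phi_1^2) = c_0 + phi_1 c_1, so
  gamma(0) = c_0 / (1 - phi_1^2) = 1 / (1 - (0.356)^2) = 1 / 0.873264 = 1.145129.
  gamma(1) = phi_1 gamma(0) = (0.356)(1.145129) = 0.407666.
Therefore gamma(1) = 0.4077 (to 4 decimal places).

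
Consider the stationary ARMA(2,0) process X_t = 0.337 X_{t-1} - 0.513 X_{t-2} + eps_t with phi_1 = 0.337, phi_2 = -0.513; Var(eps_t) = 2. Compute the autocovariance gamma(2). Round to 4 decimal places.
\gamma(2) = -1.2508

Multiply the model equation by X_{t-k} and take expectations. With theta_0 = psi_0 = 1 and psi_j the MA(infinity) weights, this gives
  gamma(k) - sum_i phi_i gamma(k-i) = c_k,
  c_k = sigma^2 * sum_{j=k..q} theta_j psi_{j-k}   (c_k = 0 for k > q),
using gamma(-m) = gamma(m).
Pure AR (q = 0): c_0 = sigma^2 = 2, c_k = 0 for k >= 1.
Equations for k = 0, 1, 2 (AR order 2, c_2 = 0):
  (E0) gamma(0) = phi_1 gamma(1) + phi_2 gamma(2) + c_0
  (E1) gamma(1) = phi_1 gamma(0) + phi_2 gamma(1) + c_1
  (E2) gamma(2) = phi_1 gamma(1) + phi_2 gamma(0)
From (E1): gamma(1) = A gamma(0) + B with
  A = phi_1 / (1 - phi_2) = 0.337 / 1.513 = 0.222736,   B = c_1 / (1 - phi_2) = 0 / 1.513 = 0.
Insert (E2) into (E0): gamma(0) (1 - phi_2^2) = phi_1 (1 + phi_2) gamma(1) + c_0.
  phi_1 (1 + phi_2) = (0.337)(0.487) = 0.164119,   1 - phi_2^2 = 0.736831.
Replace gamma(1) by A gamma(0) + B and collect gamma(0):
  gamma(0) [0.736831 - (0.164119)(0.222736)] = c_0 = 2
  gamma(0) * 0.700276 = 2
  gamma(0) = 2 / 0.700276 = 2.856018.
  gamma(1) = A gamma(0) = (0.222736)(2.856018) = 0.636139.
  gamma(2) = phi_1 gamma(1) + phi_2 gamma(0) = (0.337)(0.636139) + (-0.513)(2.856018) = -1.250758.
Therefore gamma(2) = -1.2508 (to 4 decimal places).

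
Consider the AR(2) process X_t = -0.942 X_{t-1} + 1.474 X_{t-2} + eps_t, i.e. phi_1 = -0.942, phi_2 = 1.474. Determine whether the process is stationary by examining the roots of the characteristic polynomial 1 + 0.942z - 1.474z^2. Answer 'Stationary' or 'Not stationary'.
\text{Not stationary}

The AR(p) characteristic polynomial is P(z) = 1 + 0.942z - 1.474z^2.
Stationarity requires all roots to lie outside the unit circle, i.e. |z| > 1 for every root.
Set 1 + (0.942) z + (-1.474) z^2 = 0, i.e. a z^2 + b z + c = 0 with a = -1.474, b = 0.942, c = 1.
Discriminant D = b^2 - 4ac = (0.942)^2 - 4*(-1.474)*1 = 0.887364 - (-5.896) = 6.783364.
D >= 0, so the roots are real: z = (-b +/- sqrt(D)) / (2a) = (-0.942 +/- 2.604489) / (-2.948).
  z_1 = (-0.942 + 2.604489) / (-2.948) = -0.5639,   |z_1| = 0.5639.
  z_2 = (-0.942 - 2.604489) / (-2.948) = 1.203,   |z_2| = 1.203.
Moduli of all roots: 0.5639, 1.2030.
All moduli strictly greater than 1? No.
Verdict: Not stationary.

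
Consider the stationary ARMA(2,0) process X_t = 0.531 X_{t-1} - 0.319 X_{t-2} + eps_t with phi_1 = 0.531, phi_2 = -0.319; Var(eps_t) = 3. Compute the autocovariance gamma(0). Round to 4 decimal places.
\gamma(0) = 3.9859

Multiply the model equation by X_{t-k} and take expectations. With theta_0 = psi_0 = 1 and psi_j the MA(infinity) weights, this gives
  gamma(k) - sum_i phi_i gamma(k-i) = c_k,
  c_k = sigma^2 * sum_{j=k..q} theta_j psi_{j-k}   (c_k = 0 for k > q),
using gamma(-m) = gamma(m).
Pure AR (q = 0): c_0 = sigma^2 = 3, c_k = 0 for k >= 1.
Equations for k = 0, 1, 2 (AR order 2, c_2 = 0):
  (E0) gamma(0) = phi_1 gamma(1) + phi_2 gamma(2) + c_0
  (E1) gamma(1) = phi_1 gamma(0) + phi_2 gamma(1) + c_1
  (E2) gamma(2) = phi_1 gamma(1) + phi_2 gamma(0)
From (E1): gamma(1) = A gamma(0) + B with
  A = phi_1 / (1 - phi_2) = 0.531 / 1.319 = 0.402578,   B = c_1 / (1 - phi_2) = 0 / 1.319 = 0.
Insert (E2) into (E0): gamma(0) (1 - phi_2^2) = phi_1 (1 + phi_2) gamma(1) + c_0.
  phi_1 (1 + phi_2) = (0.531)(0.681) = 0.361611,   1 - phi_2^2 = 0.898239.
Replace gamma(1) by A gamma(0) + B and collect gamma(0):
  gamma(0) [0.898239 - (0.361611)(0.402578)] = c_0 = 3
  gamma(0) * 0.752662 = 3
  gamma(0) = 3 / 0.752662 = 3.98585.
Therefore gamma(0) = 3.9859 (to 4 decimal places).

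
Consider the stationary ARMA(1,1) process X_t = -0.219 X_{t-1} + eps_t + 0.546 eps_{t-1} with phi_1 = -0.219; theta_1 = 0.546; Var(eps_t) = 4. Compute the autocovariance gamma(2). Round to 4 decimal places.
\gamma(2) = -0.2649

Multiply the model equation by X_{t-k} and take expectations. With theta_0 = psi_0 = 1 and psi_j the MA(infinity) weights, this gives
  gamma(k) - sum_i phi_i gamma(k-i) = c_k,
  c_k = sigma^2 * sum_{j=k..q} theta_j psi_{j-k}   (c_k = 0 for k > q),
using gamma(-m) = gamma(m).
psi-weights needed (psi_j = theta_j + sum_i phi_i psi_{j-i}):
  psi_1 = theta_1 + phi_1 = 0.546 + (-0.219) = 0.327
Right-hand sides:
  c_0 = sigma^2 (1 + theta_1 psi_1) = 4 * (1 + (0.546)(0.327)) = 4 * 1.178542 = 4.714168
  c_1 = sigma^2 theta_1 = 4 * (0.546) = 2.184
  c_2 = 0
Equations for k = 0 and k = 1 (AR order 1):
  gamma(0) = phi_1 gamma(1) + c_0
  gamma(1) = phi_1 gamma(0) + c_1
Substituting the second into the first: gamma(0) (1 - phi_1^2) = c_0 + phi_1 c_1, so
  gamma(0) = (c_0 + phi_1 c_1) / (1 - phi_1^2) = (4.714168 + (-0.219)(2.184)) / (1 - (-0.219)^2) = 4.235872 / 0.952039 = 4.449263.
  gamma(1) = phi_1 gamma(0) + c_1 = (-0.219)(4.449263) + (2.184) = 1.209611.
For k = 2 (> q): gamma(2) = phi_1 gamma(1) = (-0.219)(1.209611) = -0.264905.
Therefore gamma(2) = -0.2649 (to 4 decimal places).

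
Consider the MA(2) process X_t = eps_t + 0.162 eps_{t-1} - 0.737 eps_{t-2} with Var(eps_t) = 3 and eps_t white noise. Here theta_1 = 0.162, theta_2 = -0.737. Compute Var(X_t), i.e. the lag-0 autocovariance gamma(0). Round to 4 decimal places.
\gamma(0) = 4.7082

For an MA(q) process X_t = eps_t + sum_i theta_i eps_{t-i} with
Var(eps_t) = sigma^2, the variance is
  gamma(0) = sigma^2 * (1 + sum_i theta_i^2).
  sum_i theta_i^2 = (0.162)^2 + (-0.737)^2 = 0.026244 + 0.543169 = 0.569413.
  gamma(0) = 3 * (1 + 0.569413) = 3 * 1.569413 = 4.708239, which rounds to 4.7082.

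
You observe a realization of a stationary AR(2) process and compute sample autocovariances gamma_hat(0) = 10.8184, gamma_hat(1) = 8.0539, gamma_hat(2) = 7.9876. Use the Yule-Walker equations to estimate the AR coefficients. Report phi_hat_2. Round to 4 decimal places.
\hat\phi_{2} = 0.4130

The Yule-Walker equations for an AR(p) process read, in matrix form,
  Gamma_p phi = r_p,   with   (Gamma_p)_{ij} = gamma(|i - j|),
                       (r_p)_i = gamma(i),   i,j = 1..p.
Substitute the sample gammas (Toeplitz matrix and right-hand side of size 2):
  Gamma_p = [[10.8184, 8.0539], [8.0539, 10.8184]]
  r_p     = [8.0539, 7.9876]
Written out:
  10.8184 phi_1 + 8.0539 phi_2 = 8.0539
  8.0539 phi_1 + 10.8184 phi_2 = 7.9876
Solve by Cramer's rule:
  det = gamma(0)^2 - gamma(1)^2 = (10.8184)^2 - (8.0539)^2 = 117.03777856 - 64.86530521 = 52.17247335
  phi_hat_1 = [gamma(1) gamma(0) - gamma(1) gamma(2)] / det = [(8.0539)(10.8184) - (8.0539)(7.9876)] / 52.17247335 = 22.79898012 / 52.17247335 = 0.437
  phi_hat_2 = [gamma(0) gamma(2) - gamma(1)^2] / det = [(10.8184)(7.9876) - (8.0539)^2] / 52.17247335 = 21.54774663 / 52.17247335 = 0.413
So phi_hat = [0.4370, 0.4130].
Therefore phi_hat_2 = 0.4130.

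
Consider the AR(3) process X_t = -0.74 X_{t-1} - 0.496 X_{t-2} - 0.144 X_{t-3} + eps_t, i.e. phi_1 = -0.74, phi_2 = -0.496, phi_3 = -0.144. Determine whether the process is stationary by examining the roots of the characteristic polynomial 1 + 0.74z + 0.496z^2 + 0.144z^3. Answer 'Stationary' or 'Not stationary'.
\text{Stationary}

The AR(p) characteristic polynomial is P(z) = 1 + 0.74z + 0.496z^2 + 0.144z^3.
Stationarity requires all roots to lie outside the unit circle, i.e. |z| > 1 for every root.
Degree 3: look for a simple real root z0 first, then factor out (1 - z/z0) and solve the remaining quadratic.
Testing z0 = -2.5: P(-2.5) = 1 + (0.74)(-2.5) + (0.496)(-2.5)^2 + (0.144)(-2.5)^3
  = 1 + (-1.85) + (3.1) + (-2.25) = 0.  So z_0 = -2.5 is a root, |z_0| = 2.5.
Divide out the factor (1 + 0.4 z) = (1 - z/z0) (since 1/z0 = -0.4):
  P(z) = (1 + 0.4 z)(1 + (0.34) z + (0.36) z^2)
  [check: z-coef 0.34 - (-0.4) = 0.74; z^2-coef 0.36 - (-0.4)(0.34) = 0.496; z^3-coef -(-0.4)(0.36) = 0.144.]
Remaining roots from the quadratic factor 1 + (0.34) z + (0.36) z^2:
  Set 1 + (0.34) z + (0.36) z^2 = 0, i.e. a z^2 + b z + c = 0 with a = 0.36, b = 0.34, c = 1.
  Discriminant D = b^2 - 4ac = (0.34)^2 - 4*(0.36)*1 = 0.1156 - (1.44) = -1.3244.
  D < 0, so the roots are the complex-conjugate pair z = (-b +/- i sqrt(-D)) / (2a) = -0.4722 +/- 1.5984i.
  For a conjugate pair |z|^2 = z * conj(z) = (product of roots) = c/a = 1/(0.36) = 2.777778, so |z| = sqrt(2.777778) = 1.6667 for both roots.
Moduli of all roots: 2.5000, 1.6667, 1.6667.
All moduli strictly greater than 1? Yes.
Verdict: Stationary.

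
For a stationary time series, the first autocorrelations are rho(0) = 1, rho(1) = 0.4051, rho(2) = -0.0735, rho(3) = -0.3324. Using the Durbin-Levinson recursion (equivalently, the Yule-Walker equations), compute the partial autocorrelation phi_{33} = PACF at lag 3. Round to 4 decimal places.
\phi_{33} = -0.2330

The PACF at lag k is phi_{kk}, the last component of the solution
to the Yule-Walker system G_k phi = r_k where
  (G_k)_{ij} = rho(|i - j|), (r_k)_i = rho(i), i,j = 1..k.
Equivalently, Durbin-Levinson gives phi_{kk} iteratively:
  phi_{11} = rho(1)
  phi_{kk} = [rho(k) - sum_{j=1..k-1} phi_{k-1,j} rho(k-j)]
            / [1 - sum_{j=1..k-1} phi_{k-1,j} rho(j)],
  phi_{k,j} = phi_{k-1,j} - phi_{kk} phi_{k-1,k-j},  j = 1..k-1.
Step k = 1:
  phi_11 = rho(1) = 0.4051.
Step k = 2:
  phi_22 = [rho(2) - phi_11 rho(1)] / [1 - phi_11 rho(1)] = [-0.0735 - (0.4051)(0.4051)] / [1 - (0.4051)(0.4051)]
         = -0.23760601 / 0.83589399 = -0.284254.
  Update: phi_21 = phi_11 - phi_22 phi_11 = 0.4051 - (-0.284254)(0.4051) = 0.520251.
Step k = 3:
  phi_33 = [rho(3) - phi_21 rho(2) - phi_22 rho(1)] / [1 - phi_21 rho(1) - phi_22 rho(2)]
    numerator   = -0.3324 - (0.520251)(-0.0735) - (-0.284254)(0.4051) = -0.17901034
    denominator = 1 - (0.520251)(0.4051) - (-0.284254)(-0.0735) = 0.76835359
  phi_33 = -0.17901034 / 0.76835359 = -0.233.
Therefore phi_{33} = -0.2330.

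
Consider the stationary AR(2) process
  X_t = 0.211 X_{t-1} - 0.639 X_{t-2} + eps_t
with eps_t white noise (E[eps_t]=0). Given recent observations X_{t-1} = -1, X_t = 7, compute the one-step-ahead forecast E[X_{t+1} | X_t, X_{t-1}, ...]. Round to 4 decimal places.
E[X_{t+1} \mid \mathcal F_t] = 2.1160

For an AR(p) model X_t = c + sum_i phi_i X_{t-i} + eps_t, the
one-step-ahead conditional mean is
  E[X_{t+1} | X_t, ...] = c + sum_i phi_i X_{t+1-i}.
Substitute known values:
  E[X_{t+1} | ...] = (0.211) * (7) + (-0.639) * (-1)
                   = 2.1160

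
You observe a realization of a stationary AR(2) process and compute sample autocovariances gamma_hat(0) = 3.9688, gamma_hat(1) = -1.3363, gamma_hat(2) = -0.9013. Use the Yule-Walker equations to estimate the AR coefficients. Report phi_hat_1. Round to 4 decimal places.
\hat\phi_{1} = -0.4660

The Yule-Walker equations for an AR(p) process read, in matrix form,
  Gamma_p phi = r_p,   with   (Gamma_p)_{ij} = gamma(|i - j|),
                       (r_p)_i = gamma(i),   i,j = 1..p.
Substitute the sample gammas (Toeplitz matrix and right-hand side of size 2):
  Gamma_p = [[3.9688, -1.3363], [-1.3363, 3.9688]]
  r_p     = [-1.3363, -0.9013]
Written out:
  3.9688 phi_1 - 1.3363 phi_2 = -1.3363
  -1.3363 phi_1 + 3.9688 phi_2 = -0.9013
Solve by Cramer's rule:
  det = gamma(0)^2 - gamma(1)^2 = (3.9688)^2 - (-1.3363)^2 = 15.75137344 - 1.78569769 = 13.96567575
  phi_hat_1 = [gamma(1) gamma(0) - gamma(1) gamma(2)] / det = [(-1.3363)(3.9688) - (-1.3363)(-0.9013)] / 13.96567575 = -6.50791463 / 13.96567575 = -0.466
  phi_hat_2 = [gamma(0) gamma(2) - gamma(1)^2] / det = [(3.9688)(-0.9013) - (-1.3363)^2] / 13.96567575 = -5.36277713 / 13.96567575 = -0.384
So phi_hat = [-0.4660, -0.3840].
Therefore phi_hat_1 = -0.4660.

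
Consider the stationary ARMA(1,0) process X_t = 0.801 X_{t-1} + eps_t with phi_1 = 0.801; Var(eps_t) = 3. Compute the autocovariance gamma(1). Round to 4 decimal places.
\gamma(1) = 6.7048

Multiply the model equation by X_{t-k} and take expectations. With theta_0 = psi_0 = 1 and psi_j the MA(infinity) weights, this gives
  gamma(k) - sum_i phi_i gamma(k-i) = c_k,
  c_k = sigma^2 * sum_{j=k..q} theta_j psi_{j-k}   (c_k = 0 for k > q),
using gamma(-m) = gamma(m).
Pure AR (q = 0): c_0 = sigma^2 = 3, c_k = 0 for k >= 1.
Equations for k = 0 and k = 1 (AR order 1):
  gamma(0) = phi_1 gamma(1) + c_0
  gamma(1) = phi_1 gamma(0) + c_1
Substituting the second into the first: gamma(0) (1 - phi_1^2) = c_0 + phi_1 c_1, so
  gamma(0) = c_0 / (1 - phi_1^2) = 3 / (1 - (0.801)^2) = 3 / 0.358399 = 8.370559.
  gamma(1) = phi_1 gamma(0) = (0.801)(8.370559) = 6.704818.
Therefore gamma(1) = 6.7048 (to 4 decimal places).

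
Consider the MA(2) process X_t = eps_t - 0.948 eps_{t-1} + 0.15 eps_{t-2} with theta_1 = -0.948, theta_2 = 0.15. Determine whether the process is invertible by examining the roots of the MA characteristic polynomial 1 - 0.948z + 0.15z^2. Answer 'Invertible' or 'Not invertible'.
\text{Invertible}

The MA(q) characteristic polynomial is P(z) = 1 - 0.948z + 0.15z^2.
Invertibility requires all roots to lie outside the unit circle, i.e. |z| > 1 for every root.
Set 1 + (-0.948) z + (0.15) z^2 = 0, i.e. a z^2 + b z + c = 0 with a = 0.15, b = -0.948, c = 1.
Discriminant D = b^2 - 4ac = (-0.948)^2 - 4*(0.15)*1 = 0.898704 - (0.6) = 0.298704.
D >= 0, so the roots are real: z = (-b +/- sqrt(D)) / (2a) = (0.948 +/- 0.546538) / (0.3).
  z_1 = (0.948 + 0.546538) / (0.3) = 4.9818,   |z_1| = 4.9818.
  z_2 = (0.948 - 0.546538) / (0.3) = 1.3382,   |z_2| = 1.3382.
Moduli of all roots: 4.9818, 1.3382.
All moduli strictly greater than 1? Yes.
Verdict: Invertible.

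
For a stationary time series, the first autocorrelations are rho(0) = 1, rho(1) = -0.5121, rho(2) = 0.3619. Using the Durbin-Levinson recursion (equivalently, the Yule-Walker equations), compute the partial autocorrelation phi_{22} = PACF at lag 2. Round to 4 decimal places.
\phi_{22} = 0.1351

The PACF at lag k is phi_{kk}, the last component of the solution
to the Yule-Walker system G_k phi = r_k where
  (G_k)_{ij} = rho(|i - j|), (r_k)_i = rho(i), i,j = 1..k.
Equivalently, Durbin-Levinson gives phi_{kk} iteratively:
  phi_{11} = rho(1)
  phi_{kk} = [rho(k) - sum_{j=1..k-1} phi_{k-1,j} rho(k-j)]
            / [1 - sum_{j=1..k-1} phi_{k-1,j} rho(j)],
  phi_{k,j} = phi_{k-1,j} - phi_{kk} phi_{k-1,k-j},  j = 1..k-1.
Step k = 1:
  phi_11 = rho(1) = -0.5121.
Step k = 2:
  phi_22 = [rho(2) - phi_11 rho(1)] / [1 - phi_11 rho(1)] = [0.3619 - (-0.5121)(-0.5121)] / [1 - (-0.5121)(-0.5121)]
         = 0.09965359 / 0.73775359 = 0.1351.
Therefore phi_{22} = 0.1351.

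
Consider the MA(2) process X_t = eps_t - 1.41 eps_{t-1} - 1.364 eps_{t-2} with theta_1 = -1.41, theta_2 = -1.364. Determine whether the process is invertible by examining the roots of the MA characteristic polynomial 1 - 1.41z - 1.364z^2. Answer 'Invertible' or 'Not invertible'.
\text{Not invertible}

The MA(q) characteristic polynomial is P(z) = 1 - 1.41z - 1.364z^2.
Invertibility requires all roots to lie outside the unit circle, i.e. |z| > 1 for every root.
Set 1 + (-1.41) z + (-1.364) z^2 = 0, i.e. a z^2 + b z + c = 0 with a = -1.364, b = -1.41, c = 1.
Discriminant D = b^2 - 4ac = (-1.41)^2 - 4*(-1.364)*1 = 1.9881 - (-5.456) = 7.4441.
D >= 0, so the roots are real: z = (-b +/- sqrt(D)) / (2a) = (1.41 +/- 2.728388) / (-2.728).
  z_1 = (1.41 + 2.728388) / (-2.728) = -1.517,   |z_1| = 1.517.
  z_2 = (1.41 - 2.728388) / (-2.728) = 0.4833,   |z_2| = 0.4833.
Moduli of all roots: 1.5170, 0.4833.
All moduli strictly greater than 1? No.
Verdict: Not invertible.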